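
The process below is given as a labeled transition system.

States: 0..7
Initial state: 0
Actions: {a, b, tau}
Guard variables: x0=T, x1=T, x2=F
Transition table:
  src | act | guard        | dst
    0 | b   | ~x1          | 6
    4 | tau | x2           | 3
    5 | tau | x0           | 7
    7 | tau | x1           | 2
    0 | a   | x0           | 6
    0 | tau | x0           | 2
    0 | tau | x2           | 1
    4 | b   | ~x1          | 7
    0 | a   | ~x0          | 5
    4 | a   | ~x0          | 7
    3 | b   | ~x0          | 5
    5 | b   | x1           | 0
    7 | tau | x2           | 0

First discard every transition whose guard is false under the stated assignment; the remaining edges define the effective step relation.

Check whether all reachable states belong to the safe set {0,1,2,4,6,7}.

Safe = {0,1,2,4,6,7}
Reachable = {0,2,6}
  0: safe
  2: safe
  6: safe

Answer: INVARIANT HOLDS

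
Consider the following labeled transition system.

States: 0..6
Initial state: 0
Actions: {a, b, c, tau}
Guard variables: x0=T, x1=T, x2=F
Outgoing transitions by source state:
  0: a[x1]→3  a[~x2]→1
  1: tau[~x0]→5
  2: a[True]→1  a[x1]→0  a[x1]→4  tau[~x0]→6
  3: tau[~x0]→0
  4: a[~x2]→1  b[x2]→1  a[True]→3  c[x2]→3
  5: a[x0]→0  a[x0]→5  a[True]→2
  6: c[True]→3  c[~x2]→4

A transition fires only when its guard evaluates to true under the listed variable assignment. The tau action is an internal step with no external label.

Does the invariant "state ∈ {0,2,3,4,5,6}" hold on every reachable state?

Safe = {0,2,3,4,5,6}
Reachable = {0,1,3}
  0: ok
  1: ✗ unsafe
  3: ok
witness against invariant: a → 1

Answer: INVARIANT VIOLATED at state 1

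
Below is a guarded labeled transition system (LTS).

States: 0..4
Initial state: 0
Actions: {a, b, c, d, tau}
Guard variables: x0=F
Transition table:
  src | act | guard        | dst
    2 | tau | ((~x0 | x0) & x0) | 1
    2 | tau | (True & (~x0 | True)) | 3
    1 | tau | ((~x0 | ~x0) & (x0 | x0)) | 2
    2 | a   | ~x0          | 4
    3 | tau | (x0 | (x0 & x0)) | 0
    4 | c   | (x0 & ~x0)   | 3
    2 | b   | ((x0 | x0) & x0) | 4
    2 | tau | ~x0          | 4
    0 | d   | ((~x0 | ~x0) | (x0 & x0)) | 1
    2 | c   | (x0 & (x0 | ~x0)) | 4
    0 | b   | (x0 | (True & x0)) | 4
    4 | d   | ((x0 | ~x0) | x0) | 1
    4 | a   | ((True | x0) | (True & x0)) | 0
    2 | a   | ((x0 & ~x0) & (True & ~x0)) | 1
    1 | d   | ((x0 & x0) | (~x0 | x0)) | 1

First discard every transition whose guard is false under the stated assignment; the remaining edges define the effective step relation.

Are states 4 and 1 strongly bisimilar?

Answer: NOT BISIMILAR

Working:
Refine partition for ~:
  P[0] = {{0,1,2,3,4}}
  P[1] = {{0,1},{2},{3},{4}}
4 equivalence class(es) (converged in 2)
class of 4: {4}; class of 1: {0,1}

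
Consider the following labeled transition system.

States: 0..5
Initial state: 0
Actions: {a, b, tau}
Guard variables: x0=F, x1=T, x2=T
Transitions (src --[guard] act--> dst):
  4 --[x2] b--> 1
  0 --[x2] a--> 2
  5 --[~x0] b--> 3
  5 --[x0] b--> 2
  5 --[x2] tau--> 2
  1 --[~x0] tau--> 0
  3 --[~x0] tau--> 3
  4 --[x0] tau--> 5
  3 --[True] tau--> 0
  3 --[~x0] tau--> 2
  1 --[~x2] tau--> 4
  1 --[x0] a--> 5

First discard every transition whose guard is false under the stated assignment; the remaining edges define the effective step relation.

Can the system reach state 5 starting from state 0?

Answer: UNREACHABLE

Analysis:
8 transition(s) survive guard evaluation.
Layer 0: {0}
Layer 1: {2}  cumulative {0,2}
Reach set: {0,2}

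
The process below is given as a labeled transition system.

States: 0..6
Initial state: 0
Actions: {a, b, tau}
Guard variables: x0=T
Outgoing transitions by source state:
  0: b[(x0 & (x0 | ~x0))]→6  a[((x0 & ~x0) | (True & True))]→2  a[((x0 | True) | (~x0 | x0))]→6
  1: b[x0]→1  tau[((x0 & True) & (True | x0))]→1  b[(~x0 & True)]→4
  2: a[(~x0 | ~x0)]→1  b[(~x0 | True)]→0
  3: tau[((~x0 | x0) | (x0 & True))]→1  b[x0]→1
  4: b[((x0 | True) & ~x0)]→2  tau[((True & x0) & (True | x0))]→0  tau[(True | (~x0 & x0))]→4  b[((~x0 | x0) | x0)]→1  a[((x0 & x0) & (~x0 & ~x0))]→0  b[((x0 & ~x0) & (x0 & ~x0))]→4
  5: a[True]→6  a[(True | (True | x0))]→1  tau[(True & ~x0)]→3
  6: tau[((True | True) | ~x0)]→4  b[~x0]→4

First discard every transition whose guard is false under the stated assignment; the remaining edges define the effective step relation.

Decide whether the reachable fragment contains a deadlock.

R = {0,1,2,4,6}
  0: a→2  a→6  b→6  [deg 3]
  1: b→1  tau→1  [deg 2]
  2: b→0  [deg 1]
  4: b→1  tau→0  tau→4  [deg 3]
  6: tau→4  [deg 1]

Answer: DEADLOCK-FREE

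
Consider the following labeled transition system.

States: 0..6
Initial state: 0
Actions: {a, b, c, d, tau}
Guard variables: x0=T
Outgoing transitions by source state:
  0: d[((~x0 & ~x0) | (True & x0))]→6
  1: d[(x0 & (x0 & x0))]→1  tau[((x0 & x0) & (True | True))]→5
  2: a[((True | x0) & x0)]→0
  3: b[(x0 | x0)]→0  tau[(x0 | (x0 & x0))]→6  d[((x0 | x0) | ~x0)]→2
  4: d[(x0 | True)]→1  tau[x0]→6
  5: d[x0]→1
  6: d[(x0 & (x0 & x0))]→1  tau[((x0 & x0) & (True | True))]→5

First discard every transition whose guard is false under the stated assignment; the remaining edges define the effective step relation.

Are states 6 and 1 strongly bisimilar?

Answer: BISIMILAR

Working:
Compute ~ classes (split until stable):
  π0 = {{0,1,2,3,4,5,6}}
  π1 = {{0,5},{1,4,6},{2},{3}}
  π2 = {{0,5},{1,6},{2},{3},{4}}
5 equivalence class(es) (converged in 3)
class of 6: {1,6}; class of 1: {1,6}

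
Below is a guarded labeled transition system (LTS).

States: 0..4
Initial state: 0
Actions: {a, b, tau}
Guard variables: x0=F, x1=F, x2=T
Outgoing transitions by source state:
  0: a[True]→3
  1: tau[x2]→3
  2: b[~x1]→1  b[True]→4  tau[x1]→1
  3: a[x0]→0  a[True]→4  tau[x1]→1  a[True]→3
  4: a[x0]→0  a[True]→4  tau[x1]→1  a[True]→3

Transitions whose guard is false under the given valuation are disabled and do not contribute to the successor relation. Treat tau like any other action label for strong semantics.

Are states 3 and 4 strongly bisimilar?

Answer: BISIMILAR

Analysis:
Bisimulation quotient by refinement:
  π0 = {{0,1,2,3,4}}
  π1 = {{0,3,4},{1},{2}}
stable after 2 split(s): 3 block(s)
[3]={0,3,4}  [4]={0,3,4}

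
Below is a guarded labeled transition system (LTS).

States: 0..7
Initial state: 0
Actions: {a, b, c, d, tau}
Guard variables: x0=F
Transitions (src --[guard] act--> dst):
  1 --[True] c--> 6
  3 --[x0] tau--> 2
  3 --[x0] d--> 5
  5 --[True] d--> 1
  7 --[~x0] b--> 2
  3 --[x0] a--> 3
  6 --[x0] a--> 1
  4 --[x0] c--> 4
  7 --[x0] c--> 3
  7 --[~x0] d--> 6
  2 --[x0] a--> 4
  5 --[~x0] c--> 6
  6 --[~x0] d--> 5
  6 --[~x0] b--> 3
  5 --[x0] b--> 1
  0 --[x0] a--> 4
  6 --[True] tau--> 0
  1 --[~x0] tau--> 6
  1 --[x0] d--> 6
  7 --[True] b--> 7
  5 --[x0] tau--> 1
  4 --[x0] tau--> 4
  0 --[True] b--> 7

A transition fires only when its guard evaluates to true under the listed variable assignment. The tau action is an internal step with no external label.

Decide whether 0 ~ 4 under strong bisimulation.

Bisimulation quotient by refinement:
  round 0: {{0,1,2,3,4,5,6,7}}
  round 1: {{0},{1},{2,3,4},{5},{6},{7}}
Fixed point at round 2; 6 class(es).
class of 0: {0}; class of 4: {2,3,4}

Answer: NOT BISIMILAR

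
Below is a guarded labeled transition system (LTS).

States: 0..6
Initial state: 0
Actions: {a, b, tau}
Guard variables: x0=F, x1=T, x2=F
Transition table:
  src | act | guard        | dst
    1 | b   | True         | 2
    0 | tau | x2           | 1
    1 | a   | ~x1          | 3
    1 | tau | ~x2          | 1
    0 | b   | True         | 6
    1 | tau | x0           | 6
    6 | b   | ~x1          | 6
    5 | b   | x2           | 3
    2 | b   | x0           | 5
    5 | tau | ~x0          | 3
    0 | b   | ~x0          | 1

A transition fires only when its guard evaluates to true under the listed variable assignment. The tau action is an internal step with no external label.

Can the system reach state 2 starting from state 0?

Answer: REACHABLE

Analysis:
After dropping false guards: 5 live edges.
L0 = {0}
L1 = {1,6}  now seen {0,1,6}
L2 = {2}  now seen {0,1,2,6}
Reach set: {0,1,2,6}
Path to 2: b·b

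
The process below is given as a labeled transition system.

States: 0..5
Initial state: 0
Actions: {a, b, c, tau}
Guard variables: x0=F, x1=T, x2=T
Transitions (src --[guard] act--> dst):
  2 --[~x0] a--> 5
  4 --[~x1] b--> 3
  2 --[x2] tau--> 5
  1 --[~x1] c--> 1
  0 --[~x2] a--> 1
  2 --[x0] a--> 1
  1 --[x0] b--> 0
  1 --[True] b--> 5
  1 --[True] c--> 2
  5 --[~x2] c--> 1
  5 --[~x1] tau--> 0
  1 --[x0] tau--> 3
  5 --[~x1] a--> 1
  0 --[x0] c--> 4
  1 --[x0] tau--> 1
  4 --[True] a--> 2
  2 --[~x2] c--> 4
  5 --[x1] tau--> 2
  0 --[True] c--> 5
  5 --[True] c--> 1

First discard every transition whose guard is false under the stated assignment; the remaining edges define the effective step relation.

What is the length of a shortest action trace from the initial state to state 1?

Breadth-first toward 1:
  Layer 0: {0}
  Layer 1: {5}
  Layer 2: {1,2}
1 enters at depth 2; path c·c

Answer: 2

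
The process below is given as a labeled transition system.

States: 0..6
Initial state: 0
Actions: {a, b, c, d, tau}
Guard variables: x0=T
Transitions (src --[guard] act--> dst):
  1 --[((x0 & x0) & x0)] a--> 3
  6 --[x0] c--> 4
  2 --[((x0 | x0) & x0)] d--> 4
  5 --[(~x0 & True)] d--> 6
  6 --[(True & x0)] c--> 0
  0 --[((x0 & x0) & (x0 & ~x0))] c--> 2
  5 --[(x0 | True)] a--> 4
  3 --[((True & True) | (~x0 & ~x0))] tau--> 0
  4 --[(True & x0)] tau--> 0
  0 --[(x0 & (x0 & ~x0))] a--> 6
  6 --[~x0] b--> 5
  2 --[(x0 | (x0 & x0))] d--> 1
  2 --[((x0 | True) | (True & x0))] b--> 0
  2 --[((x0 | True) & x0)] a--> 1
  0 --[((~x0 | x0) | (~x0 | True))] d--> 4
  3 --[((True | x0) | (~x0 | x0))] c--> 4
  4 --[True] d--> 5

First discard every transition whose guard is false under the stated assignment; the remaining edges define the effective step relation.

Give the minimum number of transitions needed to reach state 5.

Answer: 2

Trace:
BFS to 5:
  depth 0: {0}
  depth 1: {4}
  depth 2: {5}
first hit 5 at d=2 via d·d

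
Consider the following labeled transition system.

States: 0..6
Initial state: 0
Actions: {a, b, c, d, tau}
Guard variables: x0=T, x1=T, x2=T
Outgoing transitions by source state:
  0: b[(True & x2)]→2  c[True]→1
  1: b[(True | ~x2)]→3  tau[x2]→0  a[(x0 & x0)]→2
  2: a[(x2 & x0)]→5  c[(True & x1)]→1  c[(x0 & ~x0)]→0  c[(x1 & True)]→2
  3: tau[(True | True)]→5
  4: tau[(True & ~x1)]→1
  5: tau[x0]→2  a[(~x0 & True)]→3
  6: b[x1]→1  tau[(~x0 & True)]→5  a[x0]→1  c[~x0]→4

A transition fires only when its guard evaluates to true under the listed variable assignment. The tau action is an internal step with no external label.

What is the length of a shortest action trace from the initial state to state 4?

Layered search for 4:
  depth 0: {0}
  depth 1: {1,2}
  depth 2: {3,5}
4 never appears.

Answer: UNREACHABLE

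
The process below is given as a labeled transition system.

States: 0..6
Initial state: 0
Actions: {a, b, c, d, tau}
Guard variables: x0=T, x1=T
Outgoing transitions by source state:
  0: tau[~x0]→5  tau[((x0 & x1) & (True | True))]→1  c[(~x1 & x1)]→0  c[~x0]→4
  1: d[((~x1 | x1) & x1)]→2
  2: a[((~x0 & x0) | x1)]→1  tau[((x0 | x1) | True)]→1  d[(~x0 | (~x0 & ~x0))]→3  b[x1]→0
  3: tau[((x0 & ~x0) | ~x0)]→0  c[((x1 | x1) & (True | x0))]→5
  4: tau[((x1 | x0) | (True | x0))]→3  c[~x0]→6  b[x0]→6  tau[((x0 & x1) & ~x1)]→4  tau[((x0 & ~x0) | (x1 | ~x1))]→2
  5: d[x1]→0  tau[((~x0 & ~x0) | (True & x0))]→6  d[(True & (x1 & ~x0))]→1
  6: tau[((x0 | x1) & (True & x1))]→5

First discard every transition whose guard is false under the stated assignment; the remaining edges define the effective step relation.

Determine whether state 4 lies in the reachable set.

Answer: UNREACHABLE

Trace:
Guard filter leaves 12 enabled edge(s).
L0 = {0}
L1 = {1}  now seen {0,1}
L2 = {2}  now seen {0,1,2}
Reachable = {0,1,2}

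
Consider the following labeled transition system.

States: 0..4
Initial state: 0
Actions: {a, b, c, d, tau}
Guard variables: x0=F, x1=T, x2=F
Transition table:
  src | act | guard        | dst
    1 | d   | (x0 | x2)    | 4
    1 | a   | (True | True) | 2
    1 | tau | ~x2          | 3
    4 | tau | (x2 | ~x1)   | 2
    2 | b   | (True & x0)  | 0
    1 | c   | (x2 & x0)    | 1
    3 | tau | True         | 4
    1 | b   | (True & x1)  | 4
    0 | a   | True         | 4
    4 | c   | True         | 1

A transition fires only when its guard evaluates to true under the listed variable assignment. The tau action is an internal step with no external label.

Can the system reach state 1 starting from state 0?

Answer: REACHABLE

Trace:
After dropping false guards: 6 live edges.
depth 0: {0}
depth 1: {4}  cumulative {0,4}
depth 2: {1}  cumulative {0,1,4}
depth 3: {2,3}  cumulative {0,1,2,3,4}
Reachable = {0,1,2,3,4}
witness 1: a·c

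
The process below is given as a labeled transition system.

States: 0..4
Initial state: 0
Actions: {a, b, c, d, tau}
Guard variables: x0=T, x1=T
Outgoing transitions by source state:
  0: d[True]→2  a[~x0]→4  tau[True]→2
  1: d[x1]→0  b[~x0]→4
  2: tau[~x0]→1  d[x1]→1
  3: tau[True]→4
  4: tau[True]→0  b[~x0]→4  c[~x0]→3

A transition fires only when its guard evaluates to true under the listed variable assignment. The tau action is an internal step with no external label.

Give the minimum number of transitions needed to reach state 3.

Answer: UNREACHABLE

Analysis:
Breadth-first toward 3:
  Layer 0: {0}
  Layer 1: {2}
  Layer 2: {1}
3 never appears.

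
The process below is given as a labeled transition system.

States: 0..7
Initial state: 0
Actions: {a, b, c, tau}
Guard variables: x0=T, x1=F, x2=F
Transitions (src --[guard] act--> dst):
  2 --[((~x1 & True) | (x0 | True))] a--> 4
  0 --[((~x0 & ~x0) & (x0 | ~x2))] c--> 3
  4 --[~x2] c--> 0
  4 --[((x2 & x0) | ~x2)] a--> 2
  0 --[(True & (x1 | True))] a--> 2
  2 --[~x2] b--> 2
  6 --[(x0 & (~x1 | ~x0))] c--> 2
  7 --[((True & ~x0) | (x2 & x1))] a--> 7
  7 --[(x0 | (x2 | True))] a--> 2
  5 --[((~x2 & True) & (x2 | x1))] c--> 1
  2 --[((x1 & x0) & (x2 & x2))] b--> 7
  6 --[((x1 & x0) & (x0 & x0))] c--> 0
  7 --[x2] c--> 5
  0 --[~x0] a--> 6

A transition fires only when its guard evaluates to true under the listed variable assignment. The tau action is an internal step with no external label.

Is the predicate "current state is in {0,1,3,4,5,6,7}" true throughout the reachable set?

Safe = {0,1,3,4,5,6,7}
R = {0,2,4}
  0: ✓
  2: outside
  4: ✓
reach 2 via a — violates

Answer: INVARIANT VIOLATED at state 2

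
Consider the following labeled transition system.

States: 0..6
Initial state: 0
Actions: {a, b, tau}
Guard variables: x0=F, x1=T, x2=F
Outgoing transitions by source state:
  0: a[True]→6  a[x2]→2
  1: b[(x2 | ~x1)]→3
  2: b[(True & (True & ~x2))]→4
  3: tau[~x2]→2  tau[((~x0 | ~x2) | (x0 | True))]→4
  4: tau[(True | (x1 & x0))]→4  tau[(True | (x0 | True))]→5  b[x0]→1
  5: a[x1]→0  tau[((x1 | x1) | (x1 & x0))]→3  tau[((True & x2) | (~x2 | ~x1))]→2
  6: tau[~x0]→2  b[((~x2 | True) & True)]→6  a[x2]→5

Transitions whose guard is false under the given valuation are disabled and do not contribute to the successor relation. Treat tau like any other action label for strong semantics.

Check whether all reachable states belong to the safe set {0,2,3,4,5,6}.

Safe = {0,2,3,4,5,6}
Reachable = {0,2,3,4,5,6}
  0: safe
  2: safe
  3: safe
  4: safe
  5: safe
  6: safe

Answer: INVARIANT HOLDS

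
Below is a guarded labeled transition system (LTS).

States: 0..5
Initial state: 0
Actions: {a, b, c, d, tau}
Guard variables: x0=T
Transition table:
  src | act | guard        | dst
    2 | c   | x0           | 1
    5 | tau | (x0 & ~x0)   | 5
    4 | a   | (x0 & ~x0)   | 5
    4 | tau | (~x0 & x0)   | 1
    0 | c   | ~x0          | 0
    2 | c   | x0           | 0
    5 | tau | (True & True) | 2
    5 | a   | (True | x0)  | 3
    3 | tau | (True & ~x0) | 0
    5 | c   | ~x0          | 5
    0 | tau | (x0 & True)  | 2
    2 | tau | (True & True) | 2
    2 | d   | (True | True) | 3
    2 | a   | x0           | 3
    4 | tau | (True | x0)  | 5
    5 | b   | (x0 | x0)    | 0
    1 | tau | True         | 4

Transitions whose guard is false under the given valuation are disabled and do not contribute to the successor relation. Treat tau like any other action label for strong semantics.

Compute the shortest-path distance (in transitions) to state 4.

Layered search for 4:
  L0 = {0}
  L1 = {2}
  L2 = {1,3}
  L3 = {4}
first hit 4 at d=3 via tau·c·tau

Answer: 3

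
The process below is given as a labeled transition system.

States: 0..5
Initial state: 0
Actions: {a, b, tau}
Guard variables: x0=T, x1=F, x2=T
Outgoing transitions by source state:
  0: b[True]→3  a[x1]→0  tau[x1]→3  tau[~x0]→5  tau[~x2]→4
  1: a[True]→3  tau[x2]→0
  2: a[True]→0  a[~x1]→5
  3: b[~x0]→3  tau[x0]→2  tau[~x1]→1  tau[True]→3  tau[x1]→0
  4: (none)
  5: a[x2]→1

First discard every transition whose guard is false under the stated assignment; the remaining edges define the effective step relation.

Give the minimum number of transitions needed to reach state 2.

Answer: 2

Analysis:
BFS to 2:
  Layer 0: {0}
  Layer 1: {3}
  Layer 2: {1,2}
2 enters at depth 2; path b·tau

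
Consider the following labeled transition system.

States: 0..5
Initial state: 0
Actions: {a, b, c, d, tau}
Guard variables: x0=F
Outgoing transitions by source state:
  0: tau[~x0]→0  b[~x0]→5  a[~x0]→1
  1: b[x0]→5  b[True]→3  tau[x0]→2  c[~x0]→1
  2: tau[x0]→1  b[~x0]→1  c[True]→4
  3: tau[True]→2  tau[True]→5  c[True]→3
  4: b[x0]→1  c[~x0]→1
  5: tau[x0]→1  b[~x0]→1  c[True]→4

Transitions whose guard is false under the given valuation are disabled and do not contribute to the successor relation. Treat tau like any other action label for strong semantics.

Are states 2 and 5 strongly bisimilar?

Compute ~ classes (split until stable):
  π0 = {{0,1,2,3,4,5}}
  π1 = {{0},{1,2,5},{3},{4}}
  π2 = {{0},{1},{2,5},{3},{4}}
5 equivalence class(es) (converged in 3)
2∈{2,5}, 5∈{2,5}

Answer: BISIMILAR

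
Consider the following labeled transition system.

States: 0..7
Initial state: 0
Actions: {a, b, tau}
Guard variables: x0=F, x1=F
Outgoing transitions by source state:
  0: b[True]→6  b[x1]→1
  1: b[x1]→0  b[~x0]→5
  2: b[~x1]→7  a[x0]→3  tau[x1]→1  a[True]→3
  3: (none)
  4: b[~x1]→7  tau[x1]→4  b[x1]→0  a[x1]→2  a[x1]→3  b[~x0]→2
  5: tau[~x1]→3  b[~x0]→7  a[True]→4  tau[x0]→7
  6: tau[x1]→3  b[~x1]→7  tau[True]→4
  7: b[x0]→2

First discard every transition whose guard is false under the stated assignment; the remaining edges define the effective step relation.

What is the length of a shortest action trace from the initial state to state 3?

Breadth-first toward 3:
  Layer 0: {0}
  Layer 1: {6}
  Layer 2: {4,7}
  Layer 3: {2}
  Layer 4: {3}
depth(3)=4, e.g. b·tau·b·a

Answer: 4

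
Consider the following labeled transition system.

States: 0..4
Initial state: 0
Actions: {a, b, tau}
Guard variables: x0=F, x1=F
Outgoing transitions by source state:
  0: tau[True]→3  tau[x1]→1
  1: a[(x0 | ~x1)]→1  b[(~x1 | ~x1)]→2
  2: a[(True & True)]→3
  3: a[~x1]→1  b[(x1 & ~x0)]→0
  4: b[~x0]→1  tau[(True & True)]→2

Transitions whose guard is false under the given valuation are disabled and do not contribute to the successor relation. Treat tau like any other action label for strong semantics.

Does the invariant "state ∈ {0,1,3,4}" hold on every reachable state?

Inv-set: {0,1,3,4}
R = {0,1,2,3}
  0: safe
  1: safe
  2: VIOLATES
  3: safe
reach 2 via tau·a·b — violates

Answer: INVARIANT VIOLATED at state 2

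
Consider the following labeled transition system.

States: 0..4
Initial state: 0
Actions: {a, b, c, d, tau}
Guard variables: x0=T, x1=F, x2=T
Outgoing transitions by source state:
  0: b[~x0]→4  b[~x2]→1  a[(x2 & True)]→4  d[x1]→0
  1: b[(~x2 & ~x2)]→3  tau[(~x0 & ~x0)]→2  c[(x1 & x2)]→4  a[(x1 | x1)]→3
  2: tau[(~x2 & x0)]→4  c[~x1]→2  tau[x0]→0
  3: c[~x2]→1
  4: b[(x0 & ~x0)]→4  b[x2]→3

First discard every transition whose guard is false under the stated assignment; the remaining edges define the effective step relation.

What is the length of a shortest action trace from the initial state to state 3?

Answer: 2

Analysis:
BFS to 3:
  depth 0: {0}
  depth 1: {4}
  depth 2: {3}
3 enters at depth 2; path a·b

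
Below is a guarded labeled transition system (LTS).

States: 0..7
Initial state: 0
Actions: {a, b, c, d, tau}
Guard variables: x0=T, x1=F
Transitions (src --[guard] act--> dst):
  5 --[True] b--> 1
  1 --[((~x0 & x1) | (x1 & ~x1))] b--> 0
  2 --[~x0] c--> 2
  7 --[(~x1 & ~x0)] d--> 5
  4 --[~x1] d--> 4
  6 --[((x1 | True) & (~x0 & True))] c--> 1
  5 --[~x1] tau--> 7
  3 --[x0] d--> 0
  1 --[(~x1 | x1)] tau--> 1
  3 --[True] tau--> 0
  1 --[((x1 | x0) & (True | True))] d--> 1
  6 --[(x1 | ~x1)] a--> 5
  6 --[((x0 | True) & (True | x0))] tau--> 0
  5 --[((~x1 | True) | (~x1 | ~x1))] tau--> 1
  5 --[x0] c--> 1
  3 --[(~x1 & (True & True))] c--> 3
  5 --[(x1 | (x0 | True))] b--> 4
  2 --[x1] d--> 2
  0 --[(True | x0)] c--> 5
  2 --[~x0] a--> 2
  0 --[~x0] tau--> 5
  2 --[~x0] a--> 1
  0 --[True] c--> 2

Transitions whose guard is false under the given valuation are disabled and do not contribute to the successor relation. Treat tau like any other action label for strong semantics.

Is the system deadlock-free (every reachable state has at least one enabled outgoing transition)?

Answer: DEADLOCK at state 2

Analysis:
Reach set: {0,1,2,4,5,7}
  0: c→2  c→5  [2 exit(s)]
  1: d→1  tau→1  [2 exit(s)]
  2: ∅  [deadlock]
  4: d→4  [1 exit(s)]
  5: b→1  b→4  c→1  tau→1  tau→7  [5 exit(s)]
  7: ∅  [deadlock]
witness 2: c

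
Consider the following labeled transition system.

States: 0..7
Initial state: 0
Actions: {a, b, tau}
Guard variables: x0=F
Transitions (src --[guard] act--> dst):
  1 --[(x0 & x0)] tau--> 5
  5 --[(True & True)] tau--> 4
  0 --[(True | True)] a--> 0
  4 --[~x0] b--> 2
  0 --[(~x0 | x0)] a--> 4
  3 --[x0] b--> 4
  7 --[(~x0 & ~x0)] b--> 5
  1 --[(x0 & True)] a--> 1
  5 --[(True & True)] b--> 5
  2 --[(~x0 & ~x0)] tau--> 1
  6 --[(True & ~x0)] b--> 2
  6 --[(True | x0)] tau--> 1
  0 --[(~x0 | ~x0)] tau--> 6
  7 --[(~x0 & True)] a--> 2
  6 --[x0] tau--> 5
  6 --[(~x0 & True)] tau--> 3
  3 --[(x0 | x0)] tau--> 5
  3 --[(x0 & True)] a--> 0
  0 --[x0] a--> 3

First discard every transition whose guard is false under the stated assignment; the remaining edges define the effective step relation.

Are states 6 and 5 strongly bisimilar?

Compute ~ classes (split until stable):
  P[0] = {{0,1,2,3,4,5,6,7}}
  P[1] = {{0},{1,3},{2},{4},{5,6},{7}}
  P[2] = {{0},{1,3},{2},{4},{5},{6},{7}}
stable after 3 split(s): 7 block(s)
class of 6: {6}; class of 5: {5}

Answer: NOT BISIMILAR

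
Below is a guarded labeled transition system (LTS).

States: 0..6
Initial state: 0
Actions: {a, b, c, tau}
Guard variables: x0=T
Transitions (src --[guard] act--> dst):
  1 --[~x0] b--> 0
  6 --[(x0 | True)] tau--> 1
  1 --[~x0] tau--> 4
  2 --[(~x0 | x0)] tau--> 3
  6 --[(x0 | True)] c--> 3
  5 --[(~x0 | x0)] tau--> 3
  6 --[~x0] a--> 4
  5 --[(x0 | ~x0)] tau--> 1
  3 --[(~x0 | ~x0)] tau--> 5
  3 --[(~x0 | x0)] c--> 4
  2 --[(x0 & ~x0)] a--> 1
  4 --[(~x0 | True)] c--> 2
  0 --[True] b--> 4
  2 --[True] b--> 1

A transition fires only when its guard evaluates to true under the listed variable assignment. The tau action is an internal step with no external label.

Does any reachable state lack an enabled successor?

Answer: DEADLOCK at state 1

Analysis:
Reachable = {0,1,2,3,4}
  0: b→4  [deg 1]
  1: ∅  [no exit]
  2: b→1  tau→3  [deg 2]
  3: c→4  [deg 1]
  4: c→2  [deg 1]
Path to 1: b·c·b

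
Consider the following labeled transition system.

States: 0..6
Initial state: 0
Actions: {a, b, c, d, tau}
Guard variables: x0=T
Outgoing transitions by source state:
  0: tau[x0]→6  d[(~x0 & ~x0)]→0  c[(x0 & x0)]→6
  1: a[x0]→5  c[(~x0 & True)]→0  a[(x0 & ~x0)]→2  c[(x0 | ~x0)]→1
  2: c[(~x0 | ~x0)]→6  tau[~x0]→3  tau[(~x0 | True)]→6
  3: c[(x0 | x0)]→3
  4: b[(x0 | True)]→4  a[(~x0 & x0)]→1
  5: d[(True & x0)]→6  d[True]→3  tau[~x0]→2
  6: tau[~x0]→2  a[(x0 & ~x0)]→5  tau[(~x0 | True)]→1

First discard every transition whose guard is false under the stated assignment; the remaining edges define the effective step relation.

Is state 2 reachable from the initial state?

Answer: UNREACHABLE

Working:
Guard filter leaves 10 enabled edge(s).
depth 0: {0}
depth 1: {6}  cumulative {0,6}
depth 2: {1}  cumulative {0,1,6}
depth 3: {5}  cumulative {0,1,5,6}
depth 4: {3}  cumulative {0,1,3,5,6}
Reach set: {0,1,3,5,6}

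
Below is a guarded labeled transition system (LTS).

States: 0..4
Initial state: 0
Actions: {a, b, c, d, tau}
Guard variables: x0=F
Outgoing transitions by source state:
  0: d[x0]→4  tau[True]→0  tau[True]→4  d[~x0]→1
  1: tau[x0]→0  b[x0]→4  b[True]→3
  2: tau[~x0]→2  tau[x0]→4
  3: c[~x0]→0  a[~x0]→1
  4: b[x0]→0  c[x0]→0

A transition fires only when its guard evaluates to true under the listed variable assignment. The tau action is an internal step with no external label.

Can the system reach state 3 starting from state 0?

After dropping false guards: 7 live edges.
Layer 0: {0}
Layer 1: {1,4}  total {0,1,4}
Layer 2: {3}  total {0,1,3,4}
Reachable = {0,1,3,4}
Path to 3: d·b

Answer: REACHABLE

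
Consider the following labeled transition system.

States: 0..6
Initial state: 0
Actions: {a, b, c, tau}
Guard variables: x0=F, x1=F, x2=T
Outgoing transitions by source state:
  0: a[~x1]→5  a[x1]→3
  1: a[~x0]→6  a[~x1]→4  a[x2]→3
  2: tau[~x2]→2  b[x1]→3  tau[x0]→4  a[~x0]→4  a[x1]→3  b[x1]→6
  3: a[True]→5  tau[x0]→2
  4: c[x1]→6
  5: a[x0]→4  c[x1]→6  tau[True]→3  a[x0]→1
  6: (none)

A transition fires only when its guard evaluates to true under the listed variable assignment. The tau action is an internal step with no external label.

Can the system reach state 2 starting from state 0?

Answer: UNREACHABLE

Trace:
After dropping false guards: 7 live edges.
depth 0: {0}
depth 1: {5}  cumulative {0,5}
depth 2: {3}  cumulative {0,3,5}
Reachable = {0,3,5}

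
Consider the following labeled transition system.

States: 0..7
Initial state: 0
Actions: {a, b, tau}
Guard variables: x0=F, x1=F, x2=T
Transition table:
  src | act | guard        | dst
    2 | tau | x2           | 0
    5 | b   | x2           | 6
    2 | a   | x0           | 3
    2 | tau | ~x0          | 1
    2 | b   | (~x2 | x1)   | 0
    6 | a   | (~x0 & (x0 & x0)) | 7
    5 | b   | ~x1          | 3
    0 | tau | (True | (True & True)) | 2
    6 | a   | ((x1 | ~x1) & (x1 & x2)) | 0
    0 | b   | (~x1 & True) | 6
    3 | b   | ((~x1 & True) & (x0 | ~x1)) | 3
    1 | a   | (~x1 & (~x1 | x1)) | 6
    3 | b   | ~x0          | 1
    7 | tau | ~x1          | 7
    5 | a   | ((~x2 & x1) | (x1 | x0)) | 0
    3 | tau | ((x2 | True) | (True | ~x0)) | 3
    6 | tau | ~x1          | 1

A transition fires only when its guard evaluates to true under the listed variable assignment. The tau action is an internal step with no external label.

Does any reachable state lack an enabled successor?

Reach set: {0,1,2,6}
  0: b→6  tau→2  [deg 2]
  1: a→6  [deg 1]
  2: tau→0  tau→1  [deg 2]
  6: tau→1  [deg 1]

Answer: DEADLOCK-FREE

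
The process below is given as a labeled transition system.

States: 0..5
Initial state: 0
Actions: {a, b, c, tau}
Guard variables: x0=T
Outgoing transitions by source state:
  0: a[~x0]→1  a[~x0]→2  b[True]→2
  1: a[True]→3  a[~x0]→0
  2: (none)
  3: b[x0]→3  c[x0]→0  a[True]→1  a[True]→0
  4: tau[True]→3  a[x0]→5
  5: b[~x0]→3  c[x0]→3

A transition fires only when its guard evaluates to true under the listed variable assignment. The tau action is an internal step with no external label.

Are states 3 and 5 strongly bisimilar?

Answer: NOT BISIMILAR

Analysis:
Refine partition for ~:
  P[0] = {{0,1,2,3,4,5}}
  P[1] = {{0},{1},{2},{3},{4},{5}}
Fixed point at round 2; 6 class(es).
3∈{3}, 5∈{5}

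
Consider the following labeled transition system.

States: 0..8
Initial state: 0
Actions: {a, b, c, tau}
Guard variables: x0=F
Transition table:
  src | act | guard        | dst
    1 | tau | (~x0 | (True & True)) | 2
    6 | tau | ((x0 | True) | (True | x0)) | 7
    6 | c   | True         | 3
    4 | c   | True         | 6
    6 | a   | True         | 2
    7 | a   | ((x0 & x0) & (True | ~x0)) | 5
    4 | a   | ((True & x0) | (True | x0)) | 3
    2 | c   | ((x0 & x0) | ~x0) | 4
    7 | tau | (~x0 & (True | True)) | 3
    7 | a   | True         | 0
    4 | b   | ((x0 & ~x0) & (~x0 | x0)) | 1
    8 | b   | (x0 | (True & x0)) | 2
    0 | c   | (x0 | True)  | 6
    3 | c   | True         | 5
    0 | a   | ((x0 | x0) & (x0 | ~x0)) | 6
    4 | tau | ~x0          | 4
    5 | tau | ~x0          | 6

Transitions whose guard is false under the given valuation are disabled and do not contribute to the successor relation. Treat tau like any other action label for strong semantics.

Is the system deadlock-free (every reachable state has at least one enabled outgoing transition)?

Reachable = {0,2,3,4,5,6,7}
  0: c→6  [1 exit(s)]
  2: c→4  [1 exit(s)]
  3: c→5  [1 exit(s)]
  4: a→3  c→6  tau→4  [3 exit(s)]
  5: tau→6  [1 exit(s)]
  6: a→2  c→3  tau→7  [3 exit(s)]
  7: a→0  tau→3  [2 exit(s)]

Answer: DEADLOCK-FREE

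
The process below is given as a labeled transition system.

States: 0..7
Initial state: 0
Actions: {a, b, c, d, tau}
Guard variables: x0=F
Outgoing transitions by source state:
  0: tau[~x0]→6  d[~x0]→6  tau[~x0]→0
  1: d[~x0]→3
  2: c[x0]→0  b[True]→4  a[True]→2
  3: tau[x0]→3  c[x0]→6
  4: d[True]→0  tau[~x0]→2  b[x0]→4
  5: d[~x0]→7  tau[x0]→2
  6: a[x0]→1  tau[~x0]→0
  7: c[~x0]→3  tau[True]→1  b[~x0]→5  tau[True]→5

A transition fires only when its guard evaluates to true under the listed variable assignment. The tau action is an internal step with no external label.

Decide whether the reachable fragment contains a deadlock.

Answer: DEADLOCK-FREE

Trace:
Reach set: {0,6}
  0: d→6  tau→0  tau→6  [deg 3]
  6: tau→0  [deg 1]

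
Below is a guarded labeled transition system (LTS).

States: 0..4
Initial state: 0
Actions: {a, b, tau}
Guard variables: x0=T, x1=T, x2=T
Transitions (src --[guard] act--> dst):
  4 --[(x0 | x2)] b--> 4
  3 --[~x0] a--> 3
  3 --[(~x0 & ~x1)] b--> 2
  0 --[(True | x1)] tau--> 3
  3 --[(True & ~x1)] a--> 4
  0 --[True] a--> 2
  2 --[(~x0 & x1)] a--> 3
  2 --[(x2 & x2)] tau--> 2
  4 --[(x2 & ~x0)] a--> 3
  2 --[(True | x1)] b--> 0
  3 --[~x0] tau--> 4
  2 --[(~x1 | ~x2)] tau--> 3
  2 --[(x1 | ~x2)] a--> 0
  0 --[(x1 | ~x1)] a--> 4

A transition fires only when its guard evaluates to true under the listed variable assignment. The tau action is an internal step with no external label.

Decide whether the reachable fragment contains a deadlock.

Answer: DEADLOCK at state 3

Analysis:
R = {0,2,3,4}
  0: a→2  a→4  tau→3  [3 exit(s)]
  2: a→0  b→0  tau→2  [3 exit(s)]
  3: ∅  [no exit]
  4: b→4  [1 exit(s)]
trace reaching 3: tau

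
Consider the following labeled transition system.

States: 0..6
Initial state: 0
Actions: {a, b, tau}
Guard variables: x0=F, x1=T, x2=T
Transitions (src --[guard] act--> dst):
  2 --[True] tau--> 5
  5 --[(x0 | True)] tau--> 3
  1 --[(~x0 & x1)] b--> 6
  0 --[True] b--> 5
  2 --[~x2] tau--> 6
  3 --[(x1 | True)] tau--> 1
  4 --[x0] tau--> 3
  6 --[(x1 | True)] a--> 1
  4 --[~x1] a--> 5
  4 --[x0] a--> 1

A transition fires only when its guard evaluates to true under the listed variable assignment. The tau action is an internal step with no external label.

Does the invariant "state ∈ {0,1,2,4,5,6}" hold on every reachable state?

Answer: INVARIANT VIOLATED at state 3

Analysis:
Allowed set {0,1,2,4,5,6}
Reach set: {0,1,3,5,6}
  0: safe
  1: safe
  3: outside
  5: safe
  6: safe
witness against invariant: b·tau → 3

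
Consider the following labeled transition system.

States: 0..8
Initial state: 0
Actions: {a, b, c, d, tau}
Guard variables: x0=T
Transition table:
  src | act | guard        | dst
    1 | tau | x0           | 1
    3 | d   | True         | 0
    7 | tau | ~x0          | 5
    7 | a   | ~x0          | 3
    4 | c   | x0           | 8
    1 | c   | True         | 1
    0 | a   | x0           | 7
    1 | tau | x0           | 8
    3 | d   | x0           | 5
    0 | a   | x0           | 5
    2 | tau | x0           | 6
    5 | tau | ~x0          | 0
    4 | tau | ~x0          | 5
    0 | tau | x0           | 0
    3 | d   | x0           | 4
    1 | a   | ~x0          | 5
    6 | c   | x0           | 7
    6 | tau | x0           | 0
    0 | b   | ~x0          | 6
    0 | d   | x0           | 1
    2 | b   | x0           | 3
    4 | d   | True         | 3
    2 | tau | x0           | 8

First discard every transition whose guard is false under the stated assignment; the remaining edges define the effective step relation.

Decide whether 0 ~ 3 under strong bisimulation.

Refine partition for ~:
  π0 = {{0,1,2,3,4,5,6,7,8}}
  π1 = {{0},{1,6},{2},{3},{4},{5,7,8}}
  π2 = {{0},{1},{2},{3},{4},{5,7,8},{6}}
Fixed point at round 3; 7 class(es).
class of 0: {0}; class of 3: {3}

Answer: NOT BISIMILAR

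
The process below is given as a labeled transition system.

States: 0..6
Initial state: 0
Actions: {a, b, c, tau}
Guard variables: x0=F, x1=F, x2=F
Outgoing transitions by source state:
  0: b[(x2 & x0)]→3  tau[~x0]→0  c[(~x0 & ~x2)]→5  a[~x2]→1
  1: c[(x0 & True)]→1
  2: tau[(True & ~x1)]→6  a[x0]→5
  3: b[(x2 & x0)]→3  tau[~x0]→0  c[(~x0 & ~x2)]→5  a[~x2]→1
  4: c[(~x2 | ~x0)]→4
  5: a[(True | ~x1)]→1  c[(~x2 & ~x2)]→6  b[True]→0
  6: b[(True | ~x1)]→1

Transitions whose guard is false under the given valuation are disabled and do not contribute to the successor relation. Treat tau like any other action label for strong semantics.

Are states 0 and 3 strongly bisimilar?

Answer: BISIMILAR

Analysis:
Refine partition for ~:
  P[0] = {{0,1,2,3,4,5,6}}
  P[1] = {{0,3},{1},{2},{4},{5},{6}}
6 equivalence class(es) (converged in 2)
0∈{0,3}, 3∈{0,3}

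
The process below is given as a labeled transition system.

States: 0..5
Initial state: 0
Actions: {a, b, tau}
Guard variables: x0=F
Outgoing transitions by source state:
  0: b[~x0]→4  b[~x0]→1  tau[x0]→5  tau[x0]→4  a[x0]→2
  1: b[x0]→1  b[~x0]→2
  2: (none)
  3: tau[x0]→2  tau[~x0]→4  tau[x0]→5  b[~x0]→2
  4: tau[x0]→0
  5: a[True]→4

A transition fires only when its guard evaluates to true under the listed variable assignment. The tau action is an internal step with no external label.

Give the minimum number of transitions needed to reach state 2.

Answer: 2

Analysis:
Layered search for 2:
  L0 = {0}
  L1 = {1,4}
  L2 = {2}
first hit 2 at d=2 via b·b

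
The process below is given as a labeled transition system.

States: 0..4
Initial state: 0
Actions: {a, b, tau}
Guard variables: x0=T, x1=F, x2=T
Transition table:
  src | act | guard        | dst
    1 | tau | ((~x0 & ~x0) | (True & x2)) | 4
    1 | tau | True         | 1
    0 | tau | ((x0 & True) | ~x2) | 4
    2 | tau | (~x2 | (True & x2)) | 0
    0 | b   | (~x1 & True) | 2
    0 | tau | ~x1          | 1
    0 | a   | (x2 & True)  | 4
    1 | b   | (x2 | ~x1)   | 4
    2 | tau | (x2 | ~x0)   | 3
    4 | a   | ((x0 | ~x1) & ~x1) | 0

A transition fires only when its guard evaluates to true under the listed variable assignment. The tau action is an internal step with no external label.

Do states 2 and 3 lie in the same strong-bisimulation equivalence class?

Answer: NOT BISIMILAR

Analysis:
Refine partition for ~:
  P[0] = {{0,1,2,3,4}}
  P[1] = {{0},{1},{2},{3},{4}}
Fixed point at round 2; 5 class(es).
[2]={2}  [3]={3}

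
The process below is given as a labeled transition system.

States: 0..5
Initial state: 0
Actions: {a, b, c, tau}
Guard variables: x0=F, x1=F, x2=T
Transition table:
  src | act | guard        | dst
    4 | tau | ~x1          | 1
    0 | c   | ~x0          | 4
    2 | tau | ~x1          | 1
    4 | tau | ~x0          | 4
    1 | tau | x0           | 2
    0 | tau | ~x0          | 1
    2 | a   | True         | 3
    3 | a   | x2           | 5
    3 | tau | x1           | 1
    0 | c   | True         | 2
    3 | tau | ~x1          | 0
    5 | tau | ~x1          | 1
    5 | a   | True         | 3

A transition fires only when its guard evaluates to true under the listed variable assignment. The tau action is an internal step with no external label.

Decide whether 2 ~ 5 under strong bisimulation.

Bisimulation quotient by refinement:
  π0 = {{0,1,2,3,4,5}}
  π1 = {{0},{1},{2,3,5},{4}}
  π2 = {{0},{1},{2,5},{3},{4}}
5 equivalence class(es) (converged in 3)
[2]={2,5}  [5]={2,5}

Answer: BISIMILAR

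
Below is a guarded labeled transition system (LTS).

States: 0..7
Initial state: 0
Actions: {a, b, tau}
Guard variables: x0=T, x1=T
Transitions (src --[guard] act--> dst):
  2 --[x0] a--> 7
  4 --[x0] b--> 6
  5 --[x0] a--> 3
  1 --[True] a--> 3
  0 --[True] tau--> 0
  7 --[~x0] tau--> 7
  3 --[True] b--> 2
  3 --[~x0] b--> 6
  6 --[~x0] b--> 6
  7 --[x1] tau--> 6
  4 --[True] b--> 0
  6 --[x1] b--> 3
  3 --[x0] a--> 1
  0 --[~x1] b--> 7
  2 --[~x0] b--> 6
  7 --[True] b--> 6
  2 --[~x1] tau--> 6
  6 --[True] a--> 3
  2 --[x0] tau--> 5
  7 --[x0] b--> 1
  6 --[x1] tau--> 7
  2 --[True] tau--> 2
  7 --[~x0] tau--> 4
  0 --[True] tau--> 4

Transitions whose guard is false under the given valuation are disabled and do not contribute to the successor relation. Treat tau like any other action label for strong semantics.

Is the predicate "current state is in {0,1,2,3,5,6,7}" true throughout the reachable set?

Inv-set: {0,1,2,3,5,6,7}
Reachable = {0,1,2,3,4,5,6,7}
  0: ok
  1: ok
  2: ok
  3: ok
  4: outside
  5: ok
  6: ok
  7: ok
witness against invariant: tau → 4

Answer: INVARIANT VIOLATED at state 4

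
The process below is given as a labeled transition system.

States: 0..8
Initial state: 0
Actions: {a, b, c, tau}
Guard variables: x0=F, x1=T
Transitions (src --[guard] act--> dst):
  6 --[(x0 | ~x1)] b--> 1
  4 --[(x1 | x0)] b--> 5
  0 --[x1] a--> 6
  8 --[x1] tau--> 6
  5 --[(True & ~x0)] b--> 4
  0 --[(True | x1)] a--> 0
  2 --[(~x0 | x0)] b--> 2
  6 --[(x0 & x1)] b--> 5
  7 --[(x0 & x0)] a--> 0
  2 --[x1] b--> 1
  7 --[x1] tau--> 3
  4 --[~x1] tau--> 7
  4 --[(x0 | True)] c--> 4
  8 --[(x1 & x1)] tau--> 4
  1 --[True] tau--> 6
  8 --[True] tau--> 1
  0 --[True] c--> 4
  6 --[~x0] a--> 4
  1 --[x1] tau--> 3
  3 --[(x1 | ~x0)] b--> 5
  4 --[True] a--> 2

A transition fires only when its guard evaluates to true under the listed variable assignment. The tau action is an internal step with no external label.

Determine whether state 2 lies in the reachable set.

Answer: REACHABLE

Trace:
17 transition(s) survive guard evaluation.
L0 = {0}
L1 = {4,6}  now seen {0,4,6}
L2 = {2,5}  now seen {0,2,4,5,6}
L3 = {1}  now seen {0,1,2,4,5,6}
L4 = {3}  now seen {0,1,2,3,4,5,6}
Reachable = {0,1,2,3,4,5,6}
witness 2: c·a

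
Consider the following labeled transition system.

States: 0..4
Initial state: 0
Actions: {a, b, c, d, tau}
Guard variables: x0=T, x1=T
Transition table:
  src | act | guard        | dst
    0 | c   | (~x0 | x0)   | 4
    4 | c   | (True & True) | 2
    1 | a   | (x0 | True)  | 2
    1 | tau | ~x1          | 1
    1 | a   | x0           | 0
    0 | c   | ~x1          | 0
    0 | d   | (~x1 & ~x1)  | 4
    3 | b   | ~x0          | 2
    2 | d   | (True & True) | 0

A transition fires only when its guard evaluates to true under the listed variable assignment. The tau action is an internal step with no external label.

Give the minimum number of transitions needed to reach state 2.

Answer: 2

Trace:
Breadth-first toward 2:
  depth 0: {0}
  depth 1: {4}
  depth 2: {2}
depth(2)=2, e.g. c·c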